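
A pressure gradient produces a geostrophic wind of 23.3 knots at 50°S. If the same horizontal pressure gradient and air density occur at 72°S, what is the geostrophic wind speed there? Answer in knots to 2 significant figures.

19 knots

With the same pressure gradient and density, V_g ∝ 1/f ∝ 1/sin φ.
V₂ = V₁ · sin φ₁ / sin φ₂ = 23.3 × sin 50° / sin 72°
V₂ = 23.3 × 0.7660/0.9511 = 19 knots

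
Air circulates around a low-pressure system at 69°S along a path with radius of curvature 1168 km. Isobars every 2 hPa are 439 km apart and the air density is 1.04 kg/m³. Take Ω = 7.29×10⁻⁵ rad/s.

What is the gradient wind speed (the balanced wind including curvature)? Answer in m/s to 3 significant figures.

3.16 m/s

Coriolis parameter at 69°S:
f = 2Ω sin φ = 2 × 7.29×10⁻⁵ × sin 69° = 1.36×10⁻⁴ s⁻¹
Pressure gradient: |∂P/∂n| = 200 Pa / 439000 m = 4.56×10⁻⁴ Pa/m
Geostrophic speed: V_g = |∂P/∂n|/(fρ) = 4.56×10⁻⁴/(1.36×10⁻⁴ × 1.04) = 3.22 m/s
Around a low, centrifugal force acts outward with Coriolis, so pressure-gradient force balances both:
(1/ρ)|∂P/∂n| = fV + V²/R  →  V² + fR·V − fR·V_g = 0
With fR = 1.36×10⁻⁴ × 1168×10³ m = 159 m/s:
V = [−fR + √((fR)² + 4 fR V_g)]/2 = [−159 + √(159² + 4×159×3.22)]/2 = 3.16 m/s
Subgeostrophic (V < V_g = 3.22 m/s), as expected around a low.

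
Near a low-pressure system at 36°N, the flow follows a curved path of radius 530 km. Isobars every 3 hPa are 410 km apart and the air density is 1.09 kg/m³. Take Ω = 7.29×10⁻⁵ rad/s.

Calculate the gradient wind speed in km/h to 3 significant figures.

Coriolis parameter at 36°N:
f = 2Ω sin φ = 2 × 7.29×10⁻⁵ × sin 36° = 8.57×10⁻⁵ s⁻¹
Pressure gradient: |∂P/∂n| = 300 Pa / 410000 m = 7.32×10⁻⁴ Pa/m
Geostrophic speed: V_g = |∂P/∂n|/(fρ) = 7.32×10⁻⁴/(8.57×10⁻⁵ × 1.09) = 7.83 m/s
Around a low, centrifugal force acts outward with Coriolis, so pressure-gradient force balances both:
(1/ρ)|∂P/∂n| = fV + V²/R  →  V² + fR·V − fR·V_g = 0
With fR = 8.57×10⁻⁵ × 530×10³ m = 45.4 m/s:
V = [−fR + √((fR)² + 4 fR V_g)]/2 = [−45.4 + √(45.4² + 4×45.4×7.83)]/2 = 6.81 m/s
Subgeostrophic (V < V_g = 7.83 m/s), as expected around a low.
Converting: 6.81 m/s × 3.6 = 24.5 km/h

24.5 km/h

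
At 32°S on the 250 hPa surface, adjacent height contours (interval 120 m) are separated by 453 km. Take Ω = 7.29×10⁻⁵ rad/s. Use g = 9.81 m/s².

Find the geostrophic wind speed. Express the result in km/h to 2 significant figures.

120 km/h

Coriolis parameter at 32°S:
f = 2Ω sin φ = 2 × 7.29×10⁻⁵ × sin 32° = 7.73×10⁻⁵ s⁻¹
Height gradient: |∂Z/∂n| = 120 m / 453000 m = 2.65×10⁻⁴
On a pressure surface, geostrophic balance gives V_g = (g/f)|∂Z/∂n|:
V_g = 9.81 × 2.65×10⁻⁴ / 7.73×10⁻⁵ = 33.6 m/s
Converting: 33.6 m/s × 3.6 = 120 km/h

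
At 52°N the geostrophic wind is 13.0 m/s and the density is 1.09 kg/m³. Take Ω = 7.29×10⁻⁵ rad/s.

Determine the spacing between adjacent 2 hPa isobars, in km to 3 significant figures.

123 km

Coriolis parameter at 52°N:
f = 2Ω sin φ = 2 × 7.29×10⁻⁵ × sin 52° = 1.15×10⁻⁴ s⁻¹
Geostrophic balance rearranged: |∂P/∂n| = f ρ V_g
|∂P/∂n| = 1.15×10⁻⁴ × 1.09 × 13.0 = 1.63×10⁻³ Pa/m
Isobar spacing: Δn = ΔP/|∂P/∂n| = 200 Pa / 1.63×10⁻³ Pa/m = 122849 m ≈ 123 km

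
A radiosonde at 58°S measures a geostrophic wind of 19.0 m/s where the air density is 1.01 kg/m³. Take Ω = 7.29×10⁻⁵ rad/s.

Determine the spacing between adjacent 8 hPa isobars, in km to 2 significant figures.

Coriolis parameter at 58°S:
f = 2Ω sin φ = 2 × 7.29×10⁻⁵ × sin 58° = 1.24×10⁻⁴ s⁻¹
Geostrophic balance rearranged: |∂P/∂n| = f ρ V_g
|∂P/∂n| = 1.24×10⁻⁴ × 1.01 × 19.0 = 2.37×10⁻³ Pa/m
Isobar spacing: Δn = ΔP/|∂P/∂n| = 800 Pa / 2.37×10⁻³ Pa/m = 337161 m ≈ 340 km

340 km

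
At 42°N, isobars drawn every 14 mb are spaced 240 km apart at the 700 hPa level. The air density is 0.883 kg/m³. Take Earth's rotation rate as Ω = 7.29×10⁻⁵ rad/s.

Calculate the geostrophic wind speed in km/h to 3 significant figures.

244 km/h

Coriolis parameter at 42°N:
f = 2Ω sin φ = 2 × 7.29×10⁻⁵ × sin 42° = 9.76×10⁻⁵ s⁻¹
Pressure gradient: |∂P/∂n| = 1400 Pa / 240000 m = 5.83×10⁻³ Pa/m
Geostrophic balance (pressure-gradient force = Coriolis force):
V_g = (1/(fρ)) |∂P/∂n| = 5.83×10⁻³ / (9.76×10⁻⁵ × 0.883) = 67.7 m/s
Converting: 67.7 m/s × 3.6 = 244 km/h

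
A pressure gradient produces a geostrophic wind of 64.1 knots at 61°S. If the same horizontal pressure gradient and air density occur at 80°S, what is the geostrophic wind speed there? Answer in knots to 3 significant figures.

56.9 knots

With the same pressure gradient and density, V_g ∝ 1/f ∝ 1/sin φ.
V₂ = V₁ · sin φ₁ / sin φ₂ = 64.1 × sin 61° / sin 80°
V₂ = 64.1 × 0.8746/0.9848 = 56.9 knots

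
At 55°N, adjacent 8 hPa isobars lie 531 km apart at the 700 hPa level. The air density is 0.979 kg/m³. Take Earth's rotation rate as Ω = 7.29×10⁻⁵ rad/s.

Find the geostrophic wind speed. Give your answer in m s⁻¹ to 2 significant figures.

Coriolis parameter at 55°N:
f = 2Ω sin φ = 2 × 7.29×10⁻⁵ × sin 55° = 1.19×10⁻⁴ s⁻¹
Pressure gradient: |∂P/∂n| = 800 Pa / 531000 m = 1.51×10⁻³ Pa/m
Geostrophic balance (pressure-gradient force = Coriolis force):
V_g = (1/(fρ)) |∂P/∂n| = 1.51×10⁻³ / (1.19×10⁻⁴ × 0.979) = 12.9 m/s

13 m s⁻¹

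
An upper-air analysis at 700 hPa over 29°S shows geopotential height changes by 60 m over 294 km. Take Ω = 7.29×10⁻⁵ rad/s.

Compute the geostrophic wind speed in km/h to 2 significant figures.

100 km/h

Coriolis parameter at 29°S:
f = 2Ω sin φ = 2 × 7.29×10⁻⁵ × sin 29° = 7.07×10⁻⁵ s⁻¹
Height gradient: |∂Z/∂n| = 60 m / 294000 m = 2.04×10⁻⁴
On a pressure surface, geostrophic balance gives V_g = (g/f)|∂Z/∂n|:
V_g = 9.81 × 2.04×10⁻⁴ / 7.07×10⁻⁵ = 28.3 m/s
Converting: 28.3 m/s × 3.6 = 100 km/h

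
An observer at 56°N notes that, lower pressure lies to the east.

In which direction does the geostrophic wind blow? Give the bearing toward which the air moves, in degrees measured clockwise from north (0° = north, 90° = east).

180°

The pressure-gradient force points toward the east (bearing 090°).
Geostrophic balance: in the Northern Hemisphere the Coriolis force deflects motion to the right, so the geostrophic wind blows 90° to the right of the pressure-gradient force (low pressure on the left).
Rotating 090° by 90° clockwise gives 180° — the wind blows toward the south.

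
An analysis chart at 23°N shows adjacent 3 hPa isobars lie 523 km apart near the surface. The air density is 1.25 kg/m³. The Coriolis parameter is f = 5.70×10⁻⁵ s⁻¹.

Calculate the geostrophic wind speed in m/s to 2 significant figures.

Pressure gradient: |∂P/∂n| = 300 Pa / 523000 m = 5.74×10⁻⁴ Pa/m
Geostrophic balance (pressure-gradient force = Coriolis force):
V_g = (1/(fρ)) |∂P/∂n| = 5.74×10⁻⁴ / (5.70×10⁻⁵ × 1.25) = 8.05 m/s

8.1 m/s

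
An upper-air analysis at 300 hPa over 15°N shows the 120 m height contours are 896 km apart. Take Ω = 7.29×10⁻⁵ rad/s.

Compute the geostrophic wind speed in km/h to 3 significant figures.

Coriolis parameter at 15°N:
f = 2Ω sin φ = 2 × 7.29×10⁻⁵ × sin 15° = 3.77×10⁻⁵ s⁻¹
Height gradient: |∂Z/∂n| = 120 m / 896000 m = 1.34×10⁻⁴
On a pressure surface, geostrophic balance gives V_g = (g/f)|∂Z/∂n|:
V_g = 9.81 × 1.34×10⁻⁴ / 3.77×10⁻⁵ = 34.8 m/s
Converting: 34.8 m/s × 3.6 = 125 km/h

125 km/h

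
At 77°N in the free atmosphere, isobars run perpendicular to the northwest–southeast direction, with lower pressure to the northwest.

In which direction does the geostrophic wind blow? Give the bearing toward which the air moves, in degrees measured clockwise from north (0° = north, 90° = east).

045°

The pressure-gradient force points toward the northwest (bearing 315°).
Geostrophic balance: in the Northern Hemisphere the Coriolis force deflects motion to the right, so the geostrophic wind blows 90° to the right of the pressure-gradient force (low pressure on the left).
Rotating 315° by 90° clockwise gives 045° — the wind blows toward the northeast.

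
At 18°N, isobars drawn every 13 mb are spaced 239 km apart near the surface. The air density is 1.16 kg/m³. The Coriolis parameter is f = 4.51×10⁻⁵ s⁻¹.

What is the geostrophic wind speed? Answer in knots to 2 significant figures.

Pressure gradient: |∂P/∂n| = 1300 Pa / 239000 m = 5.44×10⁻³ Pa/m
Geostrophic balance (pressure-gradient force = Coriolis force):
V_g = (1/(fρ)) |∂P/∂n| = 5.44×10⁻³ / (4.51×10⁻⁵ × 1.16) = 104 m/s
Converting: 104 m/s × 1.944 = 200 knots

200 knots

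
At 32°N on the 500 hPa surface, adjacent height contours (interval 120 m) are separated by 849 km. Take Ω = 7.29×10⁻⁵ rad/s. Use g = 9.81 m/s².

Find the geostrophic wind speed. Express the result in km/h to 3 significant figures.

64.6 km/h

Coriolis parameter at 32°N:
f = 2Ω sin φ = 2 × 7.29×10⁻⁵ × sin 32° = 7.73×10⁻⁵ s⁻¹
Height gradient: |∂Z/∂n| = 120 m / 849000 m = 1.41×10⁻⁴
On a pressure surface, geostrophic balance gives V_g = (g/f)|∂Z/∂n|:
V_g = 9.81 × 1.41×10⁻⁴ / 7.73×10⁻⁵ = 17.9 m/s
Converting: 17.9 m/s × 3.6 = 64.6 km/h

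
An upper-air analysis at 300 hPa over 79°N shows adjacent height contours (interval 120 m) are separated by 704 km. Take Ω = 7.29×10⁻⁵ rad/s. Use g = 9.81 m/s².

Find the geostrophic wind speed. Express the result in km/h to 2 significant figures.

42 km/h

Coriolis parameter at 79°N:
f = 2Ω sin φ = 2 × 7.29×10⁻⁵ × sin 79° = 1.43×10⁻⁴ s⁻¹
Height gradient: |∂Z/∂n| = 120 m / 704000 m = 1.70×10⁻⁴
On a pressure surface, geostrophic balance gives V_g = (g/f)|∂Z/∂n|:
V_g = 9.81 × 1.70×10⁻⁴ / 1.43×10⁻⁴ = 11.7 m/s
Converting: 11.7 m/s × 3.6 = 42 km/h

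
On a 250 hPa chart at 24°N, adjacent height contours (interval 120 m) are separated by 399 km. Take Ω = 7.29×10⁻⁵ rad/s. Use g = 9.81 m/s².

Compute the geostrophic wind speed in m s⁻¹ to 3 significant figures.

49.8 m s⁻¹

Coriolis parameter at 24°N:
f = 2Ω sin φ = 2 × 7.29×10⁻⁵ × sin 24° = 5.93×10⁻⁵ s⁻¹
Height gradient: |∂Z/∂n| = 120 m / 399000 m = 3.01×10⁻⁴
On a pressure surface, geostrophic balance gives V_g = (g/f)|∂Z/∂n|:
V_g = 9.81 × 3.01×10⁻⁴ / 5.93×10⁻⁵ = 49.8 m/s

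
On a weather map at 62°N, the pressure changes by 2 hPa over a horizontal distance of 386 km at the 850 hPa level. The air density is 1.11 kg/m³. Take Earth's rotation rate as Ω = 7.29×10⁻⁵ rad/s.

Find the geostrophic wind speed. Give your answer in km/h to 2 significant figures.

13 km/h

Coriolis parameter at 62°N:
f = 2Ω sin φ = 2 × 7.29×10⁻⁵ × sin 62° = 1.29×10⁻⁴ s⁻¹
Pressure gradient: |∂P/∂n| = 200 Pa / 386000 m = 5.18×10⁻⁴ Pa/m
Geostrophic balance (pressure-gradient force = Coriolis force):
V_g = (1/(fρ)) |∂P/∂n| = 5.18×10⁻⁴ / (1.29×10⁻⁴ × 1.11) = 3.63 m/s
Converting: 3.63 m/s × 3.6 = 13 km/h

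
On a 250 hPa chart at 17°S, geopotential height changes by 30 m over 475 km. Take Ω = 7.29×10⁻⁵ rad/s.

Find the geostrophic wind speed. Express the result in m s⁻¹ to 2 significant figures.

Coriolis parameter at 17°S:
f = 2Ω sin φ = 2 × 7.29×10⁻⁵ × sin 17° = 4.26×10⁻⁵ s⁻¹
Height gradient: |∂Z/∂n| = 30 m / 475000 m = 6.32×10⁻⁵
On a pressure surface, geostrophic balance gives V_g = (g/f)|∂Z/∂n|:
V_g = 9.81 × 6.32×10⁻⁵ / 4.26×10⁻⁵ = 14.5 m/s

15 m s⁻¹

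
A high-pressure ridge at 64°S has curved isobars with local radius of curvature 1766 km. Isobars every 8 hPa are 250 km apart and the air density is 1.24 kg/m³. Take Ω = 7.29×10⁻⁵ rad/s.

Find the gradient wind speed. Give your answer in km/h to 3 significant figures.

78.2 km/h

Coriolis parameter at 64°S:
f = 2Ω sin φ = 2 × 7.29×10⁻⁵ × sin 64° = 1.31×10⁻⁴ s⁻¹
Pressure gradient: |∂P/∂n| = 800 Pa / 250000 m = 3.20×10⁻³ Pa/m
Geostrophic speed: V_g = |∂P/∂n|/(fρ) = 3.20×10⁻³/(1.31×10⁻⁴ × 1.24) = 19.7 m/s
Around a high, pressure-gradient force acts outward with centrifugal, so Coriolis balances both:
fV = (1/ρ)|∂P/∂n| + V²/R  →  V² − fR·V + fR·V_g = 0
With fR = 1.31×10⁻⁴ × 1766×10³ m = 231 m/s:
V = [fR − √((fR)² − 4 fR V_g)]/2 = [231 − √(231² − 4×231×19.7)]/2 = 21.7 m/s
Supergeostrophic (V > V_g = 19.7 m/s), as expected around a high.
Converting: 21.7 m/s × 3.6 = 78.2 km/h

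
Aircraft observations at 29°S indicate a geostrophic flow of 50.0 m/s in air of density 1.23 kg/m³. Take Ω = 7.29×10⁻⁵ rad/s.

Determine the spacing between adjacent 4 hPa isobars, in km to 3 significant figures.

Coriolis parameter at 29°S:
f = 2Ω sin φ = 2 × 7.29×10⁻⁵ × sin 29° = 7.07×10⁻⁵ s⁻¹
Geostrophic balance rearranged: |∂P/∂n| = f ρ V_g
|∂P/∂n| = 7.07×10⁻⁵ × 1.23 × 50.0 = 4.35×10⁻³ Pa/m
Isobar spacing: Δn = ΔP/|∂P/∂n| = 400 Pa / 4.35×10⁻³ Pa/m = 92014 m ≈ 92.0 km

92.0 km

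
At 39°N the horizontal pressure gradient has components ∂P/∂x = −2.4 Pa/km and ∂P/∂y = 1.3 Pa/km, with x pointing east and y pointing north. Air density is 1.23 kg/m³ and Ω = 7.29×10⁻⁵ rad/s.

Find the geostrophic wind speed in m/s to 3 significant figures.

Coriolis parameter at 39°N:
f = 2Ω sin φ = 2 × 7.29×10⁻⁵ × sin 39° = 9.18×10⁻⁵ s⁻¹
Component geostrophic relations (x east, y north):
u_g = −(1/(fρ)) ∂P/∂y,  v_g = (1/(fρ)) ∂P/∂x
u_g = −(1.3×10⁻³)/(9.18×10⁻⁵ × 1.23) = −11.5 m/s;  v_g = (−2.4×10⁻³)/(9.18×10⁻⁵ × 1.23) = −21.3 m/s
|V_g| = √(u_g² + v_g²) = 24.2 m/s

24.2 m/s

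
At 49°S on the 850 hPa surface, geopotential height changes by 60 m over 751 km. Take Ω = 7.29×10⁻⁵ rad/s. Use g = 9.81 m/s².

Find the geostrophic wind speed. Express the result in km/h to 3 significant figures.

25.6 km/h

Coriolis parameter at 49°S:
f = 2Ω sin φ = 2 × 7.29×10⁻⁵ × sin 49° = 1.10×10⁻⁴ s⁻¹
Height gradient: |∂Z/∂n| = 60 m / 751000 m = 7.99×10⁻⁵
On a pressure surface, geostrophic balance gives V_g = (g/f)|∂Z/∂n|:
V_g = 9.81 × 7.99×10⁻⁵ / 1.10×10⁻⁴ = 7.12 m/s
Converting: 7.12 m/s × 3.6 = 25.6 km/h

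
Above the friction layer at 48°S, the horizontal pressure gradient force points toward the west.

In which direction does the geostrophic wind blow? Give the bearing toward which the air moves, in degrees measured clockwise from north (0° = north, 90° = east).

180°

The pressure-gradient force points toward the west (bearing 270°).
Geostrophic balance: in the Southern Hemisphere the Coriolis force deflects motion to the left, so the geostrophic wind blows 90° to the left of the pressure-gradient force (low pressure on the right).
Rotating 270° by 90° counterclockwise gives 180° — the wind blows toward the south.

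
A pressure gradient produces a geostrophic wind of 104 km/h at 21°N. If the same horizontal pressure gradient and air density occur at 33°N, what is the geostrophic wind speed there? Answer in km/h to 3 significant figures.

With the same pressure gradient and density, V_g ∝ 1/f ∝ 1/sin φ.
V₂ = V₁ · sin φ₁ / sin φ₂ = 104 × sin 21° / sin 33°
V₂ = 104 × 0.3584/0.5446 = 68.4 km/h

68.4 km/h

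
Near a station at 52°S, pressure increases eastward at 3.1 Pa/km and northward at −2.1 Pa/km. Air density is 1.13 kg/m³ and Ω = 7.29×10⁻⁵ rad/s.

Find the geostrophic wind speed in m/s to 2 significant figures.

29 m/s

Coriolis parameter at 52°S:
f = 2Ω sin φ = 2 × 7.29×10⁻⁵ × sin 52° = 1.15×10⁻⁴ s⁻¹
In the Southern Hemisphere f is negative: f = −1.15×10⁻⁴ s⁻¹.
Component geostrophic relations (x east, y north):
u_g = −(1/(fρ)) ∂P/∂y,  v_g = (1/(fρ)) ∂P/∂x
u_g = −(−2.1×10⁻³)/(−1.15×10⁻⁴ × 1.13) = −16.2 m/s;  v_g = (3.1×10⁻³)/(−1.15×10⁻⁴ × 1.13) = −23.9 m/s
|V_g| = √(u_g² + v_g²) = 28.8 m/s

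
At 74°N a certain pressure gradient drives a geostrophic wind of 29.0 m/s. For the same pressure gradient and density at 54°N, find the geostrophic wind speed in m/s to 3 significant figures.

With the same pressure gradient and density, V_g ∝ 1/f ∝ 1/sin φ.
V₂ = V₁ · sin φ₁ / sin φ₂ = 29.0 × sin 74° / sin 54°
V₂ = 29.0 × 0.9613/0.8090 = 34.5 m/s

34.5 m/s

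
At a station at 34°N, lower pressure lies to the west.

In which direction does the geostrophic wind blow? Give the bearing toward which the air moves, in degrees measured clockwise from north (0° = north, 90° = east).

The pressure-gradient force points toward the west (bearing 270°).
Geostrophic balance: in the Northern Hemisphere the Coriolis force deflects motion to the right, so the geostrophic wind blows 90° to the right of the pressure-gradient force (low pressure on the left).
Rotating 270° by 90° clockwise gives 000° — the wind blows toward the north.

000°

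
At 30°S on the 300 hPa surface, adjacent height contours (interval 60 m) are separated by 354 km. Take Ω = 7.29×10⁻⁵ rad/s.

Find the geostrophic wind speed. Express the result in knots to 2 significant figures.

44 knots

Coriolis parameter at 30°S:
f = 2Ω sin φ = 2 × 7.29×10⁻⁵ × sin 30° = 7.29×10⁻⁵ s⁻¹
Height gradient: |∂Z/∂n| = 60 m / 354000 m = 1.69×10⁻⁴
On a pressure surface, geostrophic balance gives V_g = (g/f)|∂Z/∂n|:
V_g = 9.81 × 1.69×10⁻⁴ / 7.29×10⁻⁵ = 22.8 m/s
Converting: 22.8 m/s × 1.944 = 44 knots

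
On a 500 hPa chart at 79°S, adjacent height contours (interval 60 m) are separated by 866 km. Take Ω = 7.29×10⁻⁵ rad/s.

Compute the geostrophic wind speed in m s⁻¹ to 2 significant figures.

4.7 m s⁻¹

Coriolis parameter at 79°S:
f = 2Ω sin φ = 2 × 7.29×10⁻⁵ × sin 79° = 1.43×10⁻⁴ s⁻¹
Height gradient: |∂Z/∂n| = 60 m / 866000 m = 6.93×10⁻⁵
On a pressure surface, geostrophic balance gives V_g = (g/f)|∂Z/∂n|:
V_g = 9.81 × 6.93×10⁻⁵ / 1.43×10⁻⁴ = 4.75 m/s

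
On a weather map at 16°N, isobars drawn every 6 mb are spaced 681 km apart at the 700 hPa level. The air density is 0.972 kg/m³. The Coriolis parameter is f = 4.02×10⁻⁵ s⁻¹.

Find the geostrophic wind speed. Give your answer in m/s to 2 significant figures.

Pressure gradient: |∂P/∂n| = 600 Pa / 681000 m = 8.81×10⁻⁴ Pa/m
Geostrophic balance (pressure-gradient force = Coriolis force):
V_g = (1/(fρ)) |∂P/∂n| = 8.81×10⁻⁴ / (4.02×10⁻⁵ × 0.972) = 22.5 m/s

23 m/s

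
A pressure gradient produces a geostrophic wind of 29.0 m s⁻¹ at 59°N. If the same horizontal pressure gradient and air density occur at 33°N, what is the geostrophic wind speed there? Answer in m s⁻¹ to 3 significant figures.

With the same pressure gradient and density, V_g ∝ 1/f ∝ 1/sin φ.
V₂ = V₁ · sin φ₁ / sin φ₂ = 29.0 × sin 59° / sin 33°
V₂ = 29.0 × 0.8572/0.5446 = 45.6 m s⁻¹

45.6 m s⁻¹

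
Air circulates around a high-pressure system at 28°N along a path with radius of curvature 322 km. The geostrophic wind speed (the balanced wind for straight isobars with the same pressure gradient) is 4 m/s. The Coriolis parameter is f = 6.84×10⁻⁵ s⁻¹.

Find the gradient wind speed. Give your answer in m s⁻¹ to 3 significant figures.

5.25 m s⁻¹

Around a high, pressure-gradient force acts outward with centrifugal, so Coriolis balances both:
fV = (1/ρ)|∂P/∂n| + V²/R  →  V² − fR·V + fR·V_g = 0
With fR = 6.84×10⁻⁵ × 322×10³ m = 22.0 m/s:
V = [fR − √((fR)² − 4 fR V_g)]/2 = [22.0 − √(22.0² − 4×22.0×4)]/2 = 5.25 m/s
Supergeostrophic (V > V_g = 4 m/s), as expected around a high.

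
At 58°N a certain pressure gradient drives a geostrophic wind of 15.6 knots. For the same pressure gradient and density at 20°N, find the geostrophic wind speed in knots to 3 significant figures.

With the same pressure gradient and density, V_g ∝ 1/f ∝ 1/sin φ.
V₂ = V₁ · sin φ₁ / sin φ₂ = 15.6 × sin 58° / sin 20°
V₂ = 15.6 × 0.8480/0.3420 = 38.7 knots

38.7 knots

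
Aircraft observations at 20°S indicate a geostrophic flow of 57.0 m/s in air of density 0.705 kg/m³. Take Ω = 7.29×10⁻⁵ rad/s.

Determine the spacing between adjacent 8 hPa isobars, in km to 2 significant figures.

400 km

Coriolis parameter at 20°S:
f = 2Ω sin φ = 2 × 7.29×10⁻⁵ × sin 20° = 4.99×10⁻⁵ s⁻¹
Geostrophic balance rearranged: |∂P/∂n| = f ρ V_g
|∂P/∂n| = 4.99×10⁻⁵ × 0.705 × 57.0 = 2.00×10⁻³ Pa/m
Isobar spacing: Δn = ΔP/|∂P/∂n| = 800 Pa / 2.00×10⁻³ Pa/m = 399224 m ≈ 400 km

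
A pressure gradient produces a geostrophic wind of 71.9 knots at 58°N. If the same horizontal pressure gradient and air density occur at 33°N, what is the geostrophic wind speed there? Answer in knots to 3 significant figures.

112 knots

With the same pressure gradient and density, V_g ∝ 1/f ∝ 1/sin φ.
V₂ = V₁ · sin φ₁ / sin φ₂ = 71.9 × sin 58° / sin 33°
V₂ = 71.9 × 0.8480/0.5446 = 112 knots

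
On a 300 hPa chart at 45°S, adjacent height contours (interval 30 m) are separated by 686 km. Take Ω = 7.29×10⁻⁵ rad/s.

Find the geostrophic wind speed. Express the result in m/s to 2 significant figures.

Coriolis parameter at 45°S:
f = 2Ω sin φ = 2 × 7.29×10⁻⁵ × sin 45° = 1.03×10⁻⁴ s⁻¹
Height gradient: |∂Z/∂n| = 30 m / 686000 m = 4.37×10⁻⁵
On a pressure surface, geostrophic balance gives V_g = (g/f)|∂Z/∂n|:
V_g = 9.81 × 4.37×10⁻⁵ / 1.03×10⁻⁴ = 4.16 m/s

4.2 m/s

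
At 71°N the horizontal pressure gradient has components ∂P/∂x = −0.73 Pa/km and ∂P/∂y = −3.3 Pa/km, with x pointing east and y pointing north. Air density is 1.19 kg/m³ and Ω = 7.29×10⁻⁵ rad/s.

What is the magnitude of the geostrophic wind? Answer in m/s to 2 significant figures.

21 m/s

Coriolis parameter at 71°N:
f = 2Ω sin φ = 2 × 7.29×10⁻⁵ × sin 71° = 1.38×10⁻⁴ s⁻¹
Component geostrophic relations (x east, y north):
u_g = −(1/(fρ)) ∂P/∂y,  v_g = (1/(fρ)) ∂P/∂x
u_g = −(−3.3×10⁻³)/(1.38×10⁻⁴ × 1.19) = 20.1 m/s;  v_g = (−0.73×10⁻³)/(1.38×10⁻⁴ × 1.19) = −4.45 m/s
|V_g| = √(u_g² + v_g²) = 20.6 m/s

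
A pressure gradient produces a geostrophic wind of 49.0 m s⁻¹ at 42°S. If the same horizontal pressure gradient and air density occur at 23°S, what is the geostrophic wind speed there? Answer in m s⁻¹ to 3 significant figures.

83.9 m s⁻¹

With the same pressure gradient and density, V_g ∝ 1/f ∝ 1/sin φ.
V₂ = V₁ · sin φ₁ / sin φ₂ = 49.0 × sin 42° / sin 23°
V₂ = 49.0 × 0.6691/0.3907 = 83.9 m s⁻¹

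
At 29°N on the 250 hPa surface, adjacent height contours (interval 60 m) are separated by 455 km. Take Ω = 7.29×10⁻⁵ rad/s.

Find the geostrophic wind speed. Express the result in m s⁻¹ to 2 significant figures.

18 m s⁻¹

Coriolis parameter at 29°N:
f = 2Ω sin φ = 2 × 7.29×10⁻⁵ × sin 29° = 7.07×10⁻⁵ s⁻¹
Height gradient: |∂Z/∂n| = 60 m / 455000 m = 1.32×10⁻⁴
On a pressure surface, geostrophic balance gives V_g = (g/f)|∂Z/∂n|:
V_g = 9.81 × 1.32×10⁻⁴ / 7.07×10⁻⁵ = 18.3 m/s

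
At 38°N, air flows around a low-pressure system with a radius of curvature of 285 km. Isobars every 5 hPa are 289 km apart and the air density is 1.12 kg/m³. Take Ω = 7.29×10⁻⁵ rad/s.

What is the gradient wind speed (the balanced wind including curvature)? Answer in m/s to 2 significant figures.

12 m/s

Coriolis parameter at 38°N:
f = 2Ω sin φ = 2 × 7.29×10⁻⁵ × sin 38° = 8.98×10⁻⁵ s⁻¹
Pressure gradient: |∂P/∂n| = 500 Pa / 289000 m = 1.73×10⁻³ Pa/m
Geostrophic speed: V_g = |∂P/∂n|/(fρ) = 1.73×10⁻³/(8.98×10⁻⁵ × 1.12) = 17.2 m/s
Around a low, centrifugal force acts outward with Coriolis, so pressure-gradient force balances both:
(1/ρ)|∂P/∂n| = fV + V²/R  →  V² + fR·V − fR·V_g = 0
With fR = 8.98×10⁻⁵ × 285×10³ m = 25.6 m/s:
V = [−fR + √((fR)² + 4 fR V_g)]/2 = [−25.6 + √(25.6² + 4×25.6×17.2)]/2 = 11.8 m/s
Subgeostrophic (V < V_g = 17.2 m/s), as expected around a low.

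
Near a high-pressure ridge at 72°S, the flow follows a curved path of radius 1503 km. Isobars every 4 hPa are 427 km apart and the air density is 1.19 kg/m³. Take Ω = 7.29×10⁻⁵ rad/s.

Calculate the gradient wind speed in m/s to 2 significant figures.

5.8 m/s

Coriolis parameter at 72°S:
f = 2Ω sin φ = 2 × 7.29×10⁻⁵ × sin 72° = 1.39×10⁻⁴ s⁻¹
Pressure gradient: |∂P/∂n| = 400 Pa / 427000 m = 9.37×10⁻⁴ Pa/m
Geostrophic speed: V_g = |∂P/∂n|/(fρ) = 9.37×10⁻⁴/(1.39×10⁻⁴ × 1.19) = 5.68 m/s
Around a high, pressure-gradient force acts outward with centrifugal, so Coriolis balances both:
fV = (1/ρ)|∂P/∂n| + V²/R  →  V² − fR·V + fR·V_g = 0
With fR = 1.39×10⁻⁴ × 1503×10³ m = 208 m/s:
V = [fR − √((fR)² − 4 fR V_g)]/2 = [208 − √(208² − 4×208×5.68)]/2 = 5.84 m/s
Supergeostrophic (V > V_g = 5.68 m/s), as expected around a high.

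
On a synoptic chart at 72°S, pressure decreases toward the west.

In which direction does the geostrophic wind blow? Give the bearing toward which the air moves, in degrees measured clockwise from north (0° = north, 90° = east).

180°

The pressure-gradient force points toward the west (bearing 270°).
Geostrophic balance: in the Southern Hemisphere the Coriolis force deflects motion to the left, so the geostrophic wind blows 90° to the left of the pressure-gradient force (low pressure on the right).
Rotating 270° by 90° counterclockwise gives 180° — the wind blows toward the south.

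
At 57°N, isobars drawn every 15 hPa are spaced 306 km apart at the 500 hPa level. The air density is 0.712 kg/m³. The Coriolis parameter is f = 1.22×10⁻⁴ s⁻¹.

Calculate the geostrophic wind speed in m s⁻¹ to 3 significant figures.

Pressure gradient: |∂P/∂n| = 1500 Pa / 306000 m = 4.90×10⁻³ Pa/m
Geostrophic balance (pressure-gradient force = Coriolis force):
V_g = (1/(fρ)) |∂P/∂n| = 4.90×10⁻³ / (1.22×10⁻⁴ × 0.712) = 56.4 m/s

56.4 m s⁻¹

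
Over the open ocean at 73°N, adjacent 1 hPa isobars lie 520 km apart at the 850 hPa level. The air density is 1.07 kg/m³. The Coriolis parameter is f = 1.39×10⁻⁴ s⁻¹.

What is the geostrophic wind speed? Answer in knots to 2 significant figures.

2.5 knots

Pressure gradient: |∂P/∂n| = 100 Pa / 520000 m = 1.92×10⁻⁴ Pa/m
Geostrophic balance (pressure-gradient force = Coriolis force):
V_g = (1/(fρ)) |∂P/∂n| = 1.92×10⁻⁴ / (1.39×10⁻⁴ × 1.07) = 1.29 m/s
Converting: 1.29 m/s × 1.944 = 2.5 knots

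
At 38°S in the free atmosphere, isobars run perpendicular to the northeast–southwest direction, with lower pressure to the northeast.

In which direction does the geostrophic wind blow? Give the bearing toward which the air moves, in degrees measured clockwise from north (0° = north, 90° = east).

315°

The pressure-gradient force points toward the northeast (bearing 045°).
Geostrophic balance: in the Southern Hemisphere the Coriolis force deflects motion to the left, so the geostrophic wind blows 90° to the left of the pressure-gradient force (low pressure on the right).
Rotating 045° by 90° counterclockwise gives 315° — the wind blows toward the northwest.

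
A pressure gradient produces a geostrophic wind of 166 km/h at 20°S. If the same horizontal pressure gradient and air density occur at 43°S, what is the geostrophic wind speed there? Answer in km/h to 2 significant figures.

With the same pressure gradient and density, V_g ∝ 1/f ∝ 1/sin φ.
V₂ = V₁ · sin φ₁ / sin φ₂ = 166 × sin 20° / sin 43°
V₂ = 166 × 0.3420/0.6820 = 83 km/h

83 km/h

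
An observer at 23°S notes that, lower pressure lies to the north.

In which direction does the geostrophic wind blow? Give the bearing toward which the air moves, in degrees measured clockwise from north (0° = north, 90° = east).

The pressure-gradient force points toward the north (bearing 000°).
Geostrophic balance: in the Southern Hemisphere the Coriolis force deflects motion to the left, so the geostrophic wind blows 90° to the left of the pressure-gradient force (low pressure on the right).
Rotating 000° by 90° counterclockwise gives 270° — the wind blows toward the west.

270°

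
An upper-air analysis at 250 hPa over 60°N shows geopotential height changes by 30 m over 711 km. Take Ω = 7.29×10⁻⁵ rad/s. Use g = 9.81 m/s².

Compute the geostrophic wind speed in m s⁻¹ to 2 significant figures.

3.3 m s⁻¹

Coriolis parameter at 60°N:
f = 2Ω sin φ = 2 × 7.29×10⁻⁵ × sin 60° = 1.26×10⁻⁴ s⁻¹
Height gradient: |∂Z/∂n| = 30 m / 711000 m = 4.22×10⁻⁵
On a pressure surface, geostrophic balance gives V_g = (g/f)|∂Z/∂n|:
V_g = 9.81 × 4.22×10⁻⁵ / 1.26×10⁻⁴ = 3.28 m/s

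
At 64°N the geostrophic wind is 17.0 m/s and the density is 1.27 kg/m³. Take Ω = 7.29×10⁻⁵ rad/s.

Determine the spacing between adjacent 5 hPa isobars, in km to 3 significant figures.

Coriolis parameter at 64°N:
f = 2Ω sin φ = 2 × 7.29×10⁻⁵ × sin 64° = 1.31×10⁻⁴ s⁻¹
Geostrophic balance rearranged: |∂P/∂n| = f ρ V_g
|∂P/∂n| = 1.31×10⁻⁴ × 1.27 × 17.0 = 2.83×10⁻³ Pa/m
Isobar spacing: Δn = ΔP/|∂P/∂n| = 500 Pa / 2.83×10⁻³ Pa/m = 176726 m ≈ 177 km

177 km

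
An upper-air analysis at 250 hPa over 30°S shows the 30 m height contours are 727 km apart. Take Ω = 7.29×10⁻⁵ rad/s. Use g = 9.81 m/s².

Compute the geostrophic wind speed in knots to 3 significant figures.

10.8 knots

Coriolis parameter at 30°S:
f = 2Ω sin φ = 2 × 7.29×10⁻⁵ × sin 30° = 7.29×10⁻⁵ s⁻¹
Height gradient: |∂Z/∂n| = 30 m / 727000 m = 4.13×10⁻⁵
On a pressure surface, geostrophic balance gives V_g = (g/f)|∂Z/∂n|:
V_g = 9.81 × 4.13×10⁻⁵ / 7.29×10⁻⁵ = 5.55 m/s
Converting: 5.55 m/s × 1.944 = 10.8 knots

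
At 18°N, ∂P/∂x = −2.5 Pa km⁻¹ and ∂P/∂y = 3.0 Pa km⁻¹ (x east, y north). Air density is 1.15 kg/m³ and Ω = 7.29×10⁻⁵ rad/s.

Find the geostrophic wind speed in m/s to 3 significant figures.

75.4 m/s

Coriolis parameter at 18°N:
f = 2Ω sin φ = 2 × 7.29×10⁻⁵ × sin 18° = 4.51×10⁻⁵ s⁻¹
Component geostrophic relations (x east, y north):
u_g = −(1/(fρ)) ∂P/∂y,  v_g = (1/(fρ)) ∂P/∂x
u_g = −(3.0×10⁻³)/(4.51×10⁻⁵ × 1.15) = −57.9 m/s;  v_g = (−2.5×10⁻³)/(4.51×10⁻⁵ × 1.15) = −48.3 m/s
|V_g| = √(u_g² + v_g²) = 75.4 m/s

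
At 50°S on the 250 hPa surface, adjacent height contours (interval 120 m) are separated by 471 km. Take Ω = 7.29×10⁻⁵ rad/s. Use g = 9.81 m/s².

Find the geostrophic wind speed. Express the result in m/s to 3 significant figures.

22.4 m/s

Coriolis parameter at 50°S:
f = 2Ω sin φ = 2 × 7.29×10⁻⁵ × sin 50° = 1.12×10⁻⁴ s⁻¹
Height gradient: |∂Z/∂n| = 120 m / 471000 m = 2.55×10⁻⁴
On a pressure surface, geostrophic balance gives V_g = (g/f)|∂Z/∂n|:
V_g = 9.81 × 2.55×10⁻⁴ / 1.12×10⁻⁴ = 22.4 m/s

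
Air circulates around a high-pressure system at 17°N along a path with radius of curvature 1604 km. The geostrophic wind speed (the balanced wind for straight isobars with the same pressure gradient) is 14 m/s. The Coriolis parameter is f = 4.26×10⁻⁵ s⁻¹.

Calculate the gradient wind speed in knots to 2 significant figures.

38 knots

Around a high, pressure-gradient force acts outward with centrifugal, so Coriolis balances both:
fV = (1/ρ)|∂P/∂n| + V²/R  →  V² − fR·V + fR·V_g = 0
With fR = 4.26×10⁻⁵ × 1604×10³ m = 68.3 m/s:
V = [fR − √((fR)² − 4 fR V_g)]/2 = [68.3 − √(68.3² − 4×68.3×14)]/2 = 19.7 m/s
Supergeostrophic (V > V_g = 14 m/s), as expected around a high.
Converting: 19.7 m/s × 1.944 = 38 knots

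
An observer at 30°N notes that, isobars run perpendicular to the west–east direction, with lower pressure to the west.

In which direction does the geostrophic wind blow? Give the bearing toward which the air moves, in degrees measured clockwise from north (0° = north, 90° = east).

The pressure-gradient force points toward the west (bearing 270°).
Geostrophic balance: in the Northern Hemisphere the Coriolis force deflects motion to the right, so the geostrophic wind blows 90° to the right of the pressure-gradient force (low pressure on the left).
Rotating 270° by 90° clockwise gives 000° — the wind blows toward the north.

000°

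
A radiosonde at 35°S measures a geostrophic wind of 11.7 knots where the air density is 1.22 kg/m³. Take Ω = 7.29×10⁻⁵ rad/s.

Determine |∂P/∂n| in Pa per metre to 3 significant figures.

Coriolis parameter at 35°S:
f = 2Ω sin φ = 2 × 7.29×10⁻⁵ × sin 35° = 8.36×10⁻⁵ s⁻¹
Wind speed in SI: 11.7 knots = 6.02 m/s
Geostrophic balance rearranged: |∂P/∂n| = f ρ V_g
|∂P/∂n| = 8.36×10⁻⁵ × 1.22 × 6.02 = 6.14×10⁻⁴ Pa/m

6.14×10⁻⁴ Pa/m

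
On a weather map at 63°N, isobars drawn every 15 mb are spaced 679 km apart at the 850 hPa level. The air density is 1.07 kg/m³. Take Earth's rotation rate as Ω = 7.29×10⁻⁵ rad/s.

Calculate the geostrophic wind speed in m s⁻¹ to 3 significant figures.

Coriolis parameter at 63°N:
f = 2Ω sin φ = 2 × 7.29×10⁻⁵ × sin 63° = 1.30×10⁻⁴ s⁻¹
Pressure gradient: |∂P/∂n| = 1500 Pa / 679000 m = 2.21×10⁻³ Pa/m
Geostrophic balance (pressure-gradient force = Coriolis force):
V_g = (1/(fρ)) |∂P/∂n| = 2.21×10⁻³ / (1.30×10⁻⁴ × 1.07) = 15.9 m/s

15.9 m s⁻¹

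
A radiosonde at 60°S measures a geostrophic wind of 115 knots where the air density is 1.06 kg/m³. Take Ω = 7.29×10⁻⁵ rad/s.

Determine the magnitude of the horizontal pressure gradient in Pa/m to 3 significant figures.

7.92×10⁻³ Pa/m

Coriolis parameter at 60°S:
f = 2Ω sin φ = 2 × 7.29×10⁻⁵ × sin 60° = 1.26×10⁻⁴ s⁻¹
Wind speed in SI: 115 knots = 59.2 m/s
Geostrophic balance rearranged: |∂P/∂n| = f ρ V_g
|∂P/∂n| = 1.26×10⁻⁴ × 1.06 × 59.2 = 7.92×10⁻³ Pa/m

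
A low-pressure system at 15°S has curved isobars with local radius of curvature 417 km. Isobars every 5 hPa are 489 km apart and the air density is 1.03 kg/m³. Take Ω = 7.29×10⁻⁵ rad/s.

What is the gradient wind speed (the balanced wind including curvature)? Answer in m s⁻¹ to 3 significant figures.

Coriolis parameter at 15°S:
f = 2Ω sin φ = 2 × 7.29×10⁻⁵ × sin 15° = 3.77×10⁻⁵ s⁻¹
Pressure gradient: |∂P/∂n| = 500 Pa / 489000 m = 1.02×10⁻³ Pa/m
Geostrophic speed: V_g = |∂P/∂n|/(fρ) = 1.02×10⁻³/(3.77×10⁻⁵ × 1.03) = 26.3 m/s
Around a low, centrifugal force acts outward with Coriolis, so pressure-gradient force balances both:
(1/ρ)|∂P/∂n| = fV + V²/R  →  V² + fR·V − fR·V_g = 0
With fR = 3.77×10⁻⁵ × 417×10³ m = 15.7 m/s:
V = [−fR + √((fR)² + 4 fR V_g)]/2 = [−15.7 + √(15.7² + 4×15.7×26.3)]/2 = 13.9 m/s
Subgeostrophic (V < V_g = 26.3 m/s), as expected around a low.

13.9 m s⁻¹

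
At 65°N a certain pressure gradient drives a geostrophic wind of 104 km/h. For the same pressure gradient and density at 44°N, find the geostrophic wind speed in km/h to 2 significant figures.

With the same pressure gradient and density, V_g ∝ 1/f ∝ 1/sin φ.
V₂ = V₁ · sin φ₁ / sin φ₂ = 104 × sin 65° / sin 44°
V₂ = 104 × 0.9063/0.6947 = 140 km/h

140 km/h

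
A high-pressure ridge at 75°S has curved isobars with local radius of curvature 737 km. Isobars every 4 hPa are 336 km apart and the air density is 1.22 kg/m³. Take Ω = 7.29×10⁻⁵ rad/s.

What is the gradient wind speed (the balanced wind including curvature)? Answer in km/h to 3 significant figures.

26.9 km/h

Coriolis parameter at 75°S:
f = 2Ω sin φ = 2 × 7.29×10⁻⁵ × sin 75° = 1.41×10⁻⁴ s⁻¹
Pressure gradient: |∂P/∂n| = 400 Pa / 336000 m = 1.19×10⁻³ Pa/m
Geostrophic speed: V_g = |∂P/∂n|/(fρ) = 1.19×10⁻³/(1.41×10⁻⁴ × 1.22) = 6.93 m/s
Around a high, pressure-gradient force acts outward with centrifugal, so Coriolis balances both:
fV = (1/ρ)|∂P/∂n| + V²/R  →  V² − fR·V + fR·V_g = 0
With fR = 1.41×10⁻⁴ × 737×10³ m = 104 m/s:
V = [fR − √((fR)² − 4 fR V_g)]/2 = [104 − √(104² − 4×104×6.93)]/2 = 7.47 m/s
Supergeostrophic (V > V_g = 6.93 m/s), as expected around a high.
Converting: 7.47 m/s × 3.6 = 26.9 km/h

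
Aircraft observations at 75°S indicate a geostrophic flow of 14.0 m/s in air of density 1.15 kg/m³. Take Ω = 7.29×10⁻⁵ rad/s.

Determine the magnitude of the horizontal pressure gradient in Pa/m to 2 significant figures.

Coriolis parameter at 75°S:
f = 2Ω sin φ = 2 × 7.29×10⁻⁵ × sin 75° = 1.41×10⁻⁴ s⁻¹
Geostrophic balance rearranged: |∂P/∂n| = f ρ V_g
|∂P/∂n| = 1.41×10⁻⁴ × 1.15 × 14.0 = 2.27×10⁻³ Pa/m

2.3×10⁻³ Pa/m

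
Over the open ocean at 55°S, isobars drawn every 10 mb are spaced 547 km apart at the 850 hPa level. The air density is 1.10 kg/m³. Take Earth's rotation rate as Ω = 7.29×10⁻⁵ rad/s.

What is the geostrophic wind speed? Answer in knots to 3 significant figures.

27.0 knots

Coriolis parameter at 55°S:
f = 2Ω sin φ = 2 × 7.29×10⁻⁵ × sin 55° = 1.19×10⁻⁴ s⁻¹
Pressure gradient: |∂P/∂n| = 1000 Pa / 547000 m = 1.83×10⁻³ Pa/m
Geostrophic balance (pressure-gradient force = Coriolis force):
V_g = (1/(fρ)) |∂P/∂n| = 1.83×10⁻³ / (1.19×10⁻⁴ × 1.10) = 13.9 m/s
Converting: 13.9 m/s × 1.944 = 27.0 knots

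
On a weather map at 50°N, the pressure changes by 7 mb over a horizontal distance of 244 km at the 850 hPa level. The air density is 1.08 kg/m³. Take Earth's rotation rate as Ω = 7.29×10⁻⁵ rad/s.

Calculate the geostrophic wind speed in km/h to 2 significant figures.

Coriolis parameter at 50°N:
f = 2Ω sin φ = 2 × 7.29×10⁻⁵ × sin 50° = 1.12×10⁻⁴ s⁻¹
Pressure gradient: |∂P/∂n| = 700 Pa / 244000 m = 2.87×10⁻³ Pa/m
Geostrophic balance (pressure-gradient force = Coriolis force):
V_g = (1/(fρ)) |∂P/∂n| = 2.87×10⁻³ / (1.12×10⁻⁴ × 1.08) = 23.8 m/s
Converting: 23.8 m/s × 3.6 = 86 km/h

86 km/h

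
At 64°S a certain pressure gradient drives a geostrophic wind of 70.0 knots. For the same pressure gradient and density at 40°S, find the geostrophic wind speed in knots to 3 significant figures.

97.9 knots

With the same pressure gradient and density, V_g ∝ 1/f ∝ 1/sin φ.
V₂ = V₁ · sin φ₁ / sin φ₂ = 70.0 × sin 64° / sin 40°
V₂ = 70.0 × 0.8988/0.6428 = 97.9 knots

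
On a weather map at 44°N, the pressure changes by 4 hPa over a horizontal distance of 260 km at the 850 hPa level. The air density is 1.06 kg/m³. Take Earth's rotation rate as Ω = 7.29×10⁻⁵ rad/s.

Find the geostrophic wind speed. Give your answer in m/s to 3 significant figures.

14.3 m/s

Coriolis parameter at 44°N:
f = 2Ω sin φ = 2 × 7.29×10⁻⁵ × sin 44° = 1.01×10⁻⁴ s⁻¹
Pressure gradient: |∂P/∂n| = 400 Pa / 260000 m = 1.54×10⁻³ Pa/m
Geostrophic balance (pressure-gradient force = Coriolis force):
V_g = (1/(fρ)) |∂P/∂n| = 1.54×10⁻³ / (1.01×10⁻⁴ × 1.06) = 14.3 m/s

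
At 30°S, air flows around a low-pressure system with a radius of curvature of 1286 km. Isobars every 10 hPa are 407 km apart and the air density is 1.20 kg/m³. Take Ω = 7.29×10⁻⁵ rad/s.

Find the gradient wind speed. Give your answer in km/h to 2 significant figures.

81 km/h

Coriolis parameter at 30°S:
f = 2Ω sin φ = 2 × 7.29×10⁻⁵ × sin 30° = 7.29×10⁻⁵ s⁻¹
Pressure gradient: |∂P/∂n| = 1000 Pa / 407000 m = 2.46×10⁻³ Pa/m
Geostrophic speed: V_g = |∂P/∂n|/(fρ) = 2.46×10⁻³/(7.29×10⁻⁵ × 1.20) = 28.1 m/s
Around a low, centrifugal force acts outward with Coriolis, so pressure-gradient force balances both:
(1/ρ)|∂P/∂n| = fV + V²/R  →  V² + fR·V − fR·V_g = 0
With fR = 7.29×10⁻⁵ × 1286×10³ m = 93.7 m/s:
V = [−fR + √((fR)² + 4 fR V_g)]/2 = [−93.7 + √(93.7² + 4×93.7×28.1)]/2 = 22.6 m/s
Subgeostrophic (V < V_g = 28.1 m/s), as expected around a low.
Converting: 22.6 m/s × 3.6 = 81 km/h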